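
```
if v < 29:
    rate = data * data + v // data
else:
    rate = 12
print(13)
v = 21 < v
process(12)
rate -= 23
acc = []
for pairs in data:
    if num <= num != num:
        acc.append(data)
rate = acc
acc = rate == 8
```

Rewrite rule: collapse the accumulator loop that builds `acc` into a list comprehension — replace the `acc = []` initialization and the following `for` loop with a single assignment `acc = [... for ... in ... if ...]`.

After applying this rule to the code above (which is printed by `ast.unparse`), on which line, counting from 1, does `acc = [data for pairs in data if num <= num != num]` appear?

9

Transformed code:
if v < 29:
    rate = data * data + v // data
else:
    rate = 12
print(13)
v = 21 < v
process(12)
rate -= 23
acc = [data for pairs in data if num <= num != num]
rate = acc
acc = rate == 8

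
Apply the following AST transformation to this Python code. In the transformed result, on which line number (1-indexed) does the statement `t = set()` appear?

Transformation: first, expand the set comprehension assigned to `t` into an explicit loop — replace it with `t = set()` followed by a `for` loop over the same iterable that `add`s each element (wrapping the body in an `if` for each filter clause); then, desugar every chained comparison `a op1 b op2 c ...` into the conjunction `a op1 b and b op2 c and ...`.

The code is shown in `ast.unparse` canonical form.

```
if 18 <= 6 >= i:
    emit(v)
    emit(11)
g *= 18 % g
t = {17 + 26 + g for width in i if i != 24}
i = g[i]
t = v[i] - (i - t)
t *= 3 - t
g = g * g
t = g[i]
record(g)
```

Transformed code:
if 18 <= 6 and 6 >= i:
    emit(v)
    emit(11)
g *= 18 % g
t = set()
for width in i:
    if i != 24:
        t.add(17 + 26 + g)
i = g[i]
t = v[i] - (i - t)
t *= 3 - t
g = g * g
t = g[i]
record(g)

5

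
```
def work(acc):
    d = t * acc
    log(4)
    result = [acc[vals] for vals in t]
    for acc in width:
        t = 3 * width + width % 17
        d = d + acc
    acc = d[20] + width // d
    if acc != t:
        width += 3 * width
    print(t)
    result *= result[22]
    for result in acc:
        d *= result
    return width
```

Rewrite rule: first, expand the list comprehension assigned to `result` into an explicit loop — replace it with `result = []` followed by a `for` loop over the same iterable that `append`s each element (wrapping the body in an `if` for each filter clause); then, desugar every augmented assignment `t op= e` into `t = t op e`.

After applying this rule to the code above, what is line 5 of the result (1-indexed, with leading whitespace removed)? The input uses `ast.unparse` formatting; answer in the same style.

Transformed code:
def work(acc):
    d = t * acc
    log(4)
    result = []
    for vals in t:
        result.append(acc[vals])
    for acc in width:
        t = 3 * width + width % 17
        d = d + acc
    acc = d[20] + width // d
    if acc != t:
        width = width + 3 * width
    print(t)
    result = result * result[22]
    for result in acc:
        d = d * result
    return width

for vals in t:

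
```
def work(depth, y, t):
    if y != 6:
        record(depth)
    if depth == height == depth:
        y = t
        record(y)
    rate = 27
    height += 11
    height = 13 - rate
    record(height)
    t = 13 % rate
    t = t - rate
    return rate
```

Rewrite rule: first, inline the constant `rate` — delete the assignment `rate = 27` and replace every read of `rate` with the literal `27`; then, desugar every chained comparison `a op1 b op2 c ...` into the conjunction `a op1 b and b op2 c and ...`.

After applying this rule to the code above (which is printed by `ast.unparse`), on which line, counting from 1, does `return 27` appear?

Transformed code:
def work(depth, y, t):
    if y != 6:
        record(depth)
    if depth == height and height == depth:
        y = t
        record(y)
    height += 11
    height = 13 - 27
    record(height)
    t = 13 % 27
    t = t - 27
    return 27

12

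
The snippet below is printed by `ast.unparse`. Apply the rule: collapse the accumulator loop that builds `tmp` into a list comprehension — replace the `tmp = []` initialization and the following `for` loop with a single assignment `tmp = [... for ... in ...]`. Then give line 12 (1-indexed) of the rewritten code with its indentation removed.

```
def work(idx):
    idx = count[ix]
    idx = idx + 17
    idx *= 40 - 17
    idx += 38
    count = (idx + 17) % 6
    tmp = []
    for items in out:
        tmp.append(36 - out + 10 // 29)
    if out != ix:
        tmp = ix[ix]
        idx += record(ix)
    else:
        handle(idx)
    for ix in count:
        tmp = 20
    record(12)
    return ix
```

Transformed code:
def work(idx):
    idx = count[ix]
    idx = idx + 17
    idx *= 40 - 17
    idx += 38
    count = (idx + 17) % 6
    tmp = [36 - out + 10 // 29 for items in out]
    if out != ix:
        tmp = ix[ix]
        idx += record(ix)
    else:
        handle(idx)
    for ix in count:
        tmp = 20
    record(12)
    return ix

handle(idx)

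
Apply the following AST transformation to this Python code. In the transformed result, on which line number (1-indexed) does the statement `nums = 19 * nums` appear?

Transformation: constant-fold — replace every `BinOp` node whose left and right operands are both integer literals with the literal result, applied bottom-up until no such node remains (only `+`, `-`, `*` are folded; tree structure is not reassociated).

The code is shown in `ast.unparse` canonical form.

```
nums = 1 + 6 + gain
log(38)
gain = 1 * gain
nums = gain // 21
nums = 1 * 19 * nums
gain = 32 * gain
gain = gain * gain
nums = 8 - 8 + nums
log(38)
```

Transformed code:
nums = 7 + gain
log(38)
gain = 1 * gain
nums = gain // 21
nums = 19 * nums
gain = 32 * gain
gain = gain * gain
nums = 0 + nums
log(38)

5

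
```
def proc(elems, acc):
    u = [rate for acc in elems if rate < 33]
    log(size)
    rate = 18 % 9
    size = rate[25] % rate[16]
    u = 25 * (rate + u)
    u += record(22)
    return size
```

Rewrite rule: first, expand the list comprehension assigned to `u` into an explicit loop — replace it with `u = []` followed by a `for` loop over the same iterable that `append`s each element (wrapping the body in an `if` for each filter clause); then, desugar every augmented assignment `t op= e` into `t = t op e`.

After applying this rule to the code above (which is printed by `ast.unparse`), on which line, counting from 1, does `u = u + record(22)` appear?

10

Transformed code:
def proc(elems, acc):
    u = []
    for acc in elems:
        if rate < 33:
            u.append(rate)
    log(size)
    rate = 18 % 9
    size = rate[25] % rate[16]
    u = 25 * (rate + u)
    u = u + record(22)
    return size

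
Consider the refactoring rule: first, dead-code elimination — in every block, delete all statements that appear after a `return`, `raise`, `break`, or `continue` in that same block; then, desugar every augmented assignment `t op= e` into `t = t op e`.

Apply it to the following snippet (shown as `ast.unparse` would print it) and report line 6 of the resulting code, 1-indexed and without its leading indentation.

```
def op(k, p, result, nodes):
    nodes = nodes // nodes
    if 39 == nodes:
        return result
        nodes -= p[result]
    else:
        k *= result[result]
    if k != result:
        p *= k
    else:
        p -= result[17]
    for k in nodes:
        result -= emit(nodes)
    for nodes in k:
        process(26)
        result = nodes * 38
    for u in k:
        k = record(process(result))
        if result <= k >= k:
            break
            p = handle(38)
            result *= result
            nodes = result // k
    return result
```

k = k * result[result]

Transformed code:
def op(k, p, result, nodes):
    nodes = nodes // nodes
    if 39 == nodes:
        return result
    else:
        k = k * result[result]
    if k != result:
        p = p * k
    else:
        p = p - result[17]
    for k in nodes:
        result = result - emit(nodes)
    for nodes in k:
        process(26)
        result = nodes * 38
    for u in k:
        k = record(process(result))
        if result <= k >= k:
            break
    return result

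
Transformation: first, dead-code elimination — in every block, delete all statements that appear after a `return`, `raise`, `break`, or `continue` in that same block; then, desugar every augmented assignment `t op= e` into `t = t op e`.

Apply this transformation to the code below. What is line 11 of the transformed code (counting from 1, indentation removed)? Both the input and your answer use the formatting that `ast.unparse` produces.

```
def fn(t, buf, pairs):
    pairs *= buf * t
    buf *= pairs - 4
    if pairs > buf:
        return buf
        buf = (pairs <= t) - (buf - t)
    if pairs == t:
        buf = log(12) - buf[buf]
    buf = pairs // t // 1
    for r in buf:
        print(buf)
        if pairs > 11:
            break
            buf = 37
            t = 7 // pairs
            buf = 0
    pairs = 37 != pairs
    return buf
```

if pairs > 11:

Transformed code:
def fn(t, buf, pairs):
    pairs = pairs * (buf * t)
    buf = buf * (pairs - 4)
    if pairs > buf:
        return buf
    if pairs == t:
        buf = log(12) - buf[buf]
    buf = pairs // t // 1
    for r in buf:
        print(buf)
        if pairs > 11:
            break
    pairs = 37 != pairs
    return buf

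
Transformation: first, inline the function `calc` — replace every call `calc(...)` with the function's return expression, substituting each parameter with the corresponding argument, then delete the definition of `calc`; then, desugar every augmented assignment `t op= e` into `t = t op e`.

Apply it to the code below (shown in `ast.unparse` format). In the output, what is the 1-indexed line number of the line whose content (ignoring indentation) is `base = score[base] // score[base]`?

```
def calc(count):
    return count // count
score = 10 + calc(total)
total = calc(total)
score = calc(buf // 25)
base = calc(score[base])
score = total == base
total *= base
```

4

Transformed code:
score = 10 + total // total
total = total // total
score = buf // 25 // (buf // 25)
base = score[base] // score[base]
score = total == base
total = total * base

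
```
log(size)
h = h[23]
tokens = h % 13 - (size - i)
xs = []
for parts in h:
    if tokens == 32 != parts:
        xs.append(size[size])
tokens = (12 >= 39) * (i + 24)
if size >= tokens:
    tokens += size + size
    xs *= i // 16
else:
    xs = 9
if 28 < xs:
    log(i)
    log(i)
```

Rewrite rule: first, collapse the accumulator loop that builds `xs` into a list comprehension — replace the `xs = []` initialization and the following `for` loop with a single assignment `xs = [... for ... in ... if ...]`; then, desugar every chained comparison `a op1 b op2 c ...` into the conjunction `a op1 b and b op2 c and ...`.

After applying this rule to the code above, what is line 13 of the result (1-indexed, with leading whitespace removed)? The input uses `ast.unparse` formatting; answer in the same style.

Transformed code:
log(size)
h = h[23]
tokens = h % 13 - (size - i)
xs = [size[size] for parts in h if tokens == 32 and 32 != parts]
tokens = (12 >= 39) * (i + 24)
if size >= tokens:
    tokens += size + size
    xs *= i // 16
else:
    xs = 9
if 28 < xs:
    log(i)
    log(i)

log(i)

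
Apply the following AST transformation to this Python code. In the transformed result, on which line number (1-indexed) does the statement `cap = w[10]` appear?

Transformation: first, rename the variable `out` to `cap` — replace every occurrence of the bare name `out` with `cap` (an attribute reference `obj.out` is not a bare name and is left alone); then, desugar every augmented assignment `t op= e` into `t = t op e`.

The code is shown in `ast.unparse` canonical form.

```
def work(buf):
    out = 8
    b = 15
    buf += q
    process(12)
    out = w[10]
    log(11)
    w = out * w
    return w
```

6

Transformed code:
def work(buf):
    cap = 8
    b = 15
    buf = buf + q
    process(12)
    cap = w[10]
    log(11)
    w = cap * w
    return w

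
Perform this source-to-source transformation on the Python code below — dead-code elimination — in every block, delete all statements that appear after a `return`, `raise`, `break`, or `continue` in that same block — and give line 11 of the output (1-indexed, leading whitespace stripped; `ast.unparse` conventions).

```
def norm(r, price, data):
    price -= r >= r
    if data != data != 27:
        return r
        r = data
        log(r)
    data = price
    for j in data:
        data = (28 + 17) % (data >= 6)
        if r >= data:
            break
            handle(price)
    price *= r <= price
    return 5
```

return 5

Transformed code:
def norm(r, price, data):
    price -= r >= r
    if data != data != 27:
        return r
    data = price
    for j in data:
        data = (28 + 17) % (data >= 6)
        if r >= data:
            break
    price *= r <= price
    return 5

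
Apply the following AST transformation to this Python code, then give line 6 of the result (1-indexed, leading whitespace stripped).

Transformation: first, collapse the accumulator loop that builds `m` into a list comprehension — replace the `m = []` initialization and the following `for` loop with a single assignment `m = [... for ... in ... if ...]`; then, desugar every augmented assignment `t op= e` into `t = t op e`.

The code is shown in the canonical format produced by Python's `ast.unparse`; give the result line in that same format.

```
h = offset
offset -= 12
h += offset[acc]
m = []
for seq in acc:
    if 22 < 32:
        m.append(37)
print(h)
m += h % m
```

m = m + h % m

Transformed code:
h = offset
offset = offset - 12
h = h + offset[acc]
m = [37 for seq in acc if 22 < 32]
print(h)
m = m + h % m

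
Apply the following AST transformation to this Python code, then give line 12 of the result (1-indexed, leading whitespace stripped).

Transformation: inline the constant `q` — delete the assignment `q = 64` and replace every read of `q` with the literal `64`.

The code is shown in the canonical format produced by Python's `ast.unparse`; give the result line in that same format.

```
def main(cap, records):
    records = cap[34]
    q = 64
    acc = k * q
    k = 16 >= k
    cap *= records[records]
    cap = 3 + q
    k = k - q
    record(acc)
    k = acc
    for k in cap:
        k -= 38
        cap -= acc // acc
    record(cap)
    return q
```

cap -= acc // acc

Transformed code:
def main(cap, records):
    records = cap[34]
    acc = k * 64
    k = 16 >= k
    cap *= records[records]
    cap = 3 + 64
    k = k - 64
    record(acc)
    k = acc
    for k in cap:
        k -= 38
        cap -= acc // acc
    record(cap)
    return 64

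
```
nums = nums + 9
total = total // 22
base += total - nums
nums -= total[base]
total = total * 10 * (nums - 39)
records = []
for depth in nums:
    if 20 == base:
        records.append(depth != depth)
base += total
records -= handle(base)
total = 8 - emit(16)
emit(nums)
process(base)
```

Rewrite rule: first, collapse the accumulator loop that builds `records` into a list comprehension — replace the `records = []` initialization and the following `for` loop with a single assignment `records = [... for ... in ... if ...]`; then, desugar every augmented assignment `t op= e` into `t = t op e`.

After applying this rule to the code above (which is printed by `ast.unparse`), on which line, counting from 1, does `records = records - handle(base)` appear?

Transformed code:
nums = nums + 9
total = total // 22
base = base + (total - nums)
nums = nums - total[base]
total = total * 10 * (nums - 39)
records = [depth != depth for depth in nums if 20 == base]
base = base + total
records = records - handle(base)
total = 8 - emit(16)
emit(nums)
process(base)

8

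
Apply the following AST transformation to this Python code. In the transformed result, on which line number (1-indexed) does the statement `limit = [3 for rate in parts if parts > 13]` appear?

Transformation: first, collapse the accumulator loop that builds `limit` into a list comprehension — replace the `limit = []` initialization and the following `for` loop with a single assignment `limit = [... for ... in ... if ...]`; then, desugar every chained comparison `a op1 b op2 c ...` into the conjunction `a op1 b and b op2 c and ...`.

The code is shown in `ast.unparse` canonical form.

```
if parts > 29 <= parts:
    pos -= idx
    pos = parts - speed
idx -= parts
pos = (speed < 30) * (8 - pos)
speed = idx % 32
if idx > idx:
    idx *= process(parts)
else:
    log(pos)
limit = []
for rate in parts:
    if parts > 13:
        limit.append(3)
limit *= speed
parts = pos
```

Transformed code:
if parts > 29 and 29 <= parts:
    pos -= idx
    pos = parts - speed
idx -= parts
pos = (speed < 30) * (8 - pos)
speed = idx % 32
if idx > idx:
    idx *= process(parts)
else:
    log(pos)
limit = [3 for rate in parts if parts > 13]
limit *= speed
parts = pos

11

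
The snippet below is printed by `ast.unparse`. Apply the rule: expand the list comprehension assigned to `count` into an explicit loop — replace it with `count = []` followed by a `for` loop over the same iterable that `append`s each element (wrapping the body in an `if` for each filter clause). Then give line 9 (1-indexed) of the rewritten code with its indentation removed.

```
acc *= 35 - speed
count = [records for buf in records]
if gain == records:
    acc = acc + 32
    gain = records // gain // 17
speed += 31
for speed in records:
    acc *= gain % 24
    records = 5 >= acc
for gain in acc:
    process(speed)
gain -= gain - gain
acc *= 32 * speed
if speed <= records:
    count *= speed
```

Transformed code:
acc *= 35 - speed
count = []
for buf in records:
    count.append(records)
if gain == records:
    acc = acc + 32
    gain = records // gain // 17
speed += 31
for speed in records:
    acc *= gain % 24
    records = 5 >= acc
for gain in acc:
    process(speed)
gain -= gain - gain
acc *= 32 * speed
if speed <= records:
    count *= speed

for speed in records:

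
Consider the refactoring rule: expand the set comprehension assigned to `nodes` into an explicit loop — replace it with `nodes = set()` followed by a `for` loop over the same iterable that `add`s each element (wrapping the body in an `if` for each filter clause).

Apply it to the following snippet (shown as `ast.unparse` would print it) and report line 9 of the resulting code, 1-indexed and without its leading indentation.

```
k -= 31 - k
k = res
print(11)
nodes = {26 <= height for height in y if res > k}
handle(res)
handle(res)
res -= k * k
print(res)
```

Transformed code:
k -= 31 - k
k = res
print(11)
nodes = set()
for height in y:
    if res > k:
        nodes.add(26 <= height)
handle(res)
handle(res)
res -= k * k
print(res)

handle(res)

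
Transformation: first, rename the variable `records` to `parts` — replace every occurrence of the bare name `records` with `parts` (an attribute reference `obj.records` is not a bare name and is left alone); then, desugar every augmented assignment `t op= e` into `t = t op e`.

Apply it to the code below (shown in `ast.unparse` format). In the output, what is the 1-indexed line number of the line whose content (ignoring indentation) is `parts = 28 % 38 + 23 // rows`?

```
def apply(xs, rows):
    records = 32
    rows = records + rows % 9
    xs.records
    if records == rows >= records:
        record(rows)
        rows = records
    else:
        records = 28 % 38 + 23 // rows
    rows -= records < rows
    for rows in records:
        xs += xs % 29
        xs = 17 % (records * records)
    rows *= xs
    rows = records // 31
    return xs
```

Transformed code:
def apply(xs, rows):
    parts = 32
    rows = parts + rows % 9
    xs.records
    if parts == rows >= parts:
        record(rows)
        rows = parts
    else:
        parts = 28 % 38 + 23 // rows
    rows = rows - (parts < rows)
    for rows in parts:
        xs = xs + xs % 29
        xs = 17 % (parts * parts)
    rows = rows * xs
    rows = parts // 31
    return xs

9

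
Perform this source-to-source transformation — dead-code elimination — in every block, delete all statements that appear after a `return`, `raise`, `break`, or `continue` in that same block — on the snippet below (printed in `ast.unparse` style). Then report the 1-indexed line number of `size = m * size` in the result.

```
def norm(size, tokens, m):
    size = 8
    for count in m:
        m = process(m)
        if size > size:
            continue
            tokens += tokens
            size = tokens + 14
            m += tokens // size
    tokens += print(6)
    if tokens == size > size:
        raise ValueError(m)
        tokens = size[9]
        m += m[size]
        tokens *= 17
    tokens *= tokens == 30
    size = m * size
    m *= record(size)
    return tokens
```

11

Transformed code:
def norm(size, tokens, m):
    size = 8
    for count in m:
        m = process(m)
        if size > size:
            continue
    tokens += print(6)
    if tokens == size > size:
        raise ValueError(m)
    tokens *= tokens == 30
    size = m * size
    m *= record(size)
    return tokens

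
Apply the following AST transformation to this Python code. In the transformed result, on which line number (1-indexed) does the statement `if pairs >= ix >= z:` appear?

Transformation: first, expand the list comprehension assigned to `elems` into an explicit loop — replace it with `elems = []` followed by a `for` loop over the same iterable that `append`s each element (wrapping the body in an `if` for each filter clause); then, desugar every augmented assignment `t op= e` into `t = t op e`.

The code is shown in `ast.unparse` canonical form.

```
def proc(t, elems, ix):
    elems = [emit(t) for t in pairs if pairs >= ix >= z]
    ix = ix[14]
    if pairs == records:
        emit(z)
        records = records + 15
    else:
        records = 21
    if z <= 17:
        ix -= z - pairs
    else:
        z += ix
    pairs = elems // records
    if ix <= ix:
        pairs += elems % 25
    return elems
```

Transformed code:
def proc(t, elems, ix):
    elems = []
    for t in pairs:
        if pairs >= ix >= z:
            elems.append(emit(t))
    ix = ix[14]
    if pairs == records:
        emit(z)
        records = records + 15
    else:
        records = 21
    if z <= 17:
        ix = ix - (z - pairs)
    else:
        z = z + ix
    pairs = elems // records
    if ix <= ix:
        pairs = pairs + elems % 25
    return elems

4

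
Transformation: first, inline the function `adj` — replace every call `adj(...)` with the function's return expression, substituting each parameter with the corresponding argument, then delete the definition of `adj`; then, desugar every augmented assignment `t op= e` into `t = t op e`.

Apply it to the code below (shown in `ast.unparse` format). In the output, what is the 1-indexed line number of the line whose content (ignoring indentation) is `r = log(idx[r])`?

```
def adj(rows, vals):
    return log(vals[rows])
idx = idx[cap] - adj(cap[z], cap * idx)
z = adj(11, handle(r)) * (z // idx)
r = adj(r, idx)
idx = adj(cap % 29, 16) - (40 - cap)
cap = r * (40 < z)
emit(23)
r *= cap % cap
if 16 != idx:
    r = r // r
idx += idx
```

3

Transformed code:
idx = idx[cap] - log((cap * idx)[cap[z]])
z = log(handle(r)[11]) * (z // idx)
r = log(idx[r])
idx = log(16[cap % 29]) - (40 - cap)
cap = r * (40 < z)
emit(23)
r = r * (cap % cap)
if 16 != idx:
    r = r // r
idx = idx + idx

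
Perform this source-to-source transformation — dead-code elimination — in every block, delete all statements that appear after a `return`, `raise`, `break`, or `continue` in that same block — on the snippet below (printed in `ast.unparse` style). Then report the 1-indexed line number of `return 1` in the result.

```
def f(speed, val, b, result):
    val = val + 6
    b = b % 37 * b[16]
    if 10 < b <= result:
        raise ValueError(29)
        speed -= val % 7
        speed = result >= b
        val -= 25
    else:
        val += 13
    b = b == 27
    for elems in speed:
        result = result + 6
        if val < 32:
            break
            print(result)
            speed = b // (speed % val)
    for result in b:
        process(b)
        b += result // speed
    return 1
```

Transformed code:
def f(speed, val, b, result):
    val = val + 6
    b = b % 37 * b[16]
    if 10 < b <= result:
        raise ValueError(29)
    else:
        val += 13
    b = b == 27
    for elems in speed:
        result = result + 6
        if val < 32:
            break
    for result in b:
        process(b)
        b += result // speed
    return 1

16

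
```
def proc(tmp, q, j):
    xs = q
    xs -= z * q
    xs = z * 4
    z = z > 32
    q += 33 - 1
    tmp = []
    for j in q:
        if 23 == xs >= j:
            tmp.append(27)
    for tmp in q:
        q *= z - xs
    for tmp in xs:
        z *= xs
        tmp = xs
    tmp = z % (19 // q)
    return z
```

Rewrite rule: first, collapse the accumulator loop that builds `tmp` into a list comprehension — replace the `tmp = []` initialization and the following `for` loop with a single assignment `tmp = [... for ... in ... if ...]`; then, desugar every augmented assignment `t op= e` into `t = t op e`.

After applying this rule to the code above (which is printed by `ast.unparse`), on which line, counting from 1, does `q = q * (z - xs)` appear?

9

Transformed code:
def proc(tmp, q, j):
    xs = q
    xs = xs - z * q
    xs = z * 4
    z = z > 32
    q = q + (33 - 1)
    tmp = [27 for j in q if 23 == xs >= j]
    for tmp in q:
        q = q * (z - xs)
    for tmp in xs:
        z = z * xs
        tmp = xs
    tmp = z % (19 // q)
    return z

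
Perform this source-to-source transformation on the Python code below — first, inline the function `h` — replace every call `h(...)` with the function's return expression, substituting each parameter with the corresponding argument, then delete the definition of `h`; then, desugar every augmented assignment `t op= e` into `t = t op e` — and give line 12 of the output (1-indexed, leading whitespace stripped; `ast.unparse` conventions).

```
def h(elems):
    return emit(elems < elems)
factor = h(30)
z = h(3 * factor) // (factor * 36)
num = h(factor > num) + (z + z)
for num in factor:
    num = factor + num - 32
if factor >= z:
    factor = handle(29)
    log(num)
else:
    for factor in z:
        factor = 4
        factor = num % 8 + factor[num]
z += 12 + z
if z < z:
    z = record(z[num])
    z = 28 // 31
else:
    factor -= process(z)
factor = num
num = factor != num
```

factor = num % 8 + factor[num]

Transformed code:
factor = emit(30 < 30)
z = emit(3 * factor < 3 * factor) // (factor * 36)
num = emit((factor > num) < (factor > num)) + (z + z)
for num in factor:
    num = factor + num - 32
if factor >= z:
    factor = handle(29)
    log(num)
else:
    for factor in z:
        factor = 4
        factor = num % 8 + factor[num]
z = z + (12 + z)
if z < z:
    z = record(z[num])
    z = 28 // 31
else:
    factor = factor - process(z)
factor = num
num = factor != num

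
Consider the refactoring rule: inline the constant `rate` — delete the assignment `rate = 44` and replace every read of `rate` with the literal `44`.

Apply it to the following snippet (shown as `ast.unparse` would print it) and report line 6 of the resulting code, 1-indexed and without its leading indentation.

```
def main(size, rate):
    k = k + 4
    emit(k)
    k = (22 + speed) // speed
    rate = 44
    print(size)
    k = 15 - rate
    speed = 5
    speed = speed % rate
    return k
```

Transformed code:
def main(size, rate):
    k = k + 4
    emit(k)
    k = (22 + speed) // speed
    print(size)
    k = 15 - 44
    speed = 5
    speed = speed % 44
    return k

k = 15 - 44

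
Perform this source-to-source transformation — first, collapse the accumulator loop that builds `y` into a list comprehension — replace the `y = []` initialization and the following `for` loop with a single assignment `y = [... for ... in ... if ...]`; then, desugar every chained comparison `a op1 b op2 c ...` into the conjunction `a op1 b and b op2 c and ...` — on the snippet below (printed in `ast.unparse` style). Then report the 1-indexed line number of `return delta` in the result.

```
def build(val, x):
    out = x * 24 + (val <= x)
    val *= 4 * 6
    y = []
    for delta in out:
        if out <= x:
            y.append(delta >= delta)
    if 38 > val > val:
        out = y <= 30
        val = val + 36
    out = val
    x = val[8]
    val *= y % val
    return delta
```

11

Transformed code:
def build(val, x):
    out = x * 24 + (val <= x)
    val *= 4 * 6
    y = [delta >= delta for delta in out if out <= x]
    if 38 > val and val > val:
        out = y <= 30
        val = val + 36
    out = val
    x = val[8]
    val *= y % val
    return delta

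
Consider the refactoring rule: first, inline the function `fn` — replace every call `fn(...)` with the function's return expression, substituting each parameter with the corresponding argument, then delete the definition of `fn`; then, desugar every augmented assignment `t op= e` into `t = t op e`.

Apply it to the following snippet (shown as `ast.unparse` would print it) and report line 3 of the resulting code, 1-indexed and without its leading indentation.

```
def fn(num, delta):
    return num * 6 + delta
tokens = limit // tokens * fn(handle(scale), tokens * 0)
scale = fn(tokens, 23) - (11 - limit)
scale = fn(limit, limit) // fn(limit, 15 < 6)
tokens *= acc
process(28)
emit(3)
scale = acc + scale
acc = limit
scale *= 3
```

scale = (limit * 6 + limit) // (limit * 6 + (15 < 6))

Transformed code:
tokens = limit // tokens * (handle(scale) * 6 + tokens * 0)
scale = tokens * 6 + 23 - (11 - limit)
scale = (limit * 6 + limit) // (limit * 6 + (15 < 6))
tokens = tokens * acc
process(28)
emit(3)
scale = acc + scale
acc = limit
scale = scale * 3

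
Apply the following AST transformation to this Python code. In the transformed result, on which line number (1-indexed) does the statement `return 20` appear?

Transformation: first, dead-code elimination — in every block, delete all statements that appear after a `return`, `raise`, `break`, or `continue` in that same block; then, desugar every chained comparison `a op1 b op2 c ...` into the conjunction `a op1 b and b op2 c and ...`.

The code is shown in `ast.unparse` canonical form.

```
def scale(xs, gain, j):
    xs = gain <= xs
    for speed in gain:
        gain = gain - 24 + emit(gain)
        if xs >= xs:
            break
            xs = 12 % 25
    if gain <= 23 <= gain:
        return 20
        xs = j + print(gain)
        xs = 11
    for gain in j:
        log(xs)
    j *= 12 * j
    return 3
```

Transformed code:
def scale(xs, gain, j):
    xs = gain <= xs
    for speed in gain:
        gain = gain - 24 + emit(gain)
        if xs >= xs:
            break
    if gain <= 23 and 23 <= gain:
        return 20
    for gain in j:
        log(xs)
    j *= 12 * j
    return 3

8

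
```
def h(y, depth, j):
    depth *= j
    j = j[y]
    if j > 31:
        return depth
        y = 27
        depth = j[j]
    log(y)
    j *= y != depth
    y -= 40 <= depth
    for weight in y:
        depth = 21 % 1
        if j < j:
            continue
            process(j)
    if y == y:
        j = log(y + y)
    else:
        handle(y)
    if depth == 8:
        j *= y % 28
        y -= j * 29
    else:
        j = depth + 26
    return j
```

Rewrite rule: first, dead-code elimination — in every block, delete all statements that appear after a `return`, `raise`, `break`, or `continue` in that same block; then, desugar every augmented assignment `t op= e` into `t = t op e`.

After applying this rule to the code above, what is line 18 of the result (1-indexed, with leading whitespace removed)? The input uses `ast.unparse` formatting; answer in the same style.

Transformed code:
def h(y, depth, j):
    depth = depth * j
    j = j[y]
    if j > 31:
        return depth
    log(y)
    j = j * (y != depth)
    y = y - (40 <= depth)
    for weight in y:
        depth = 21 % 1
        if j < j:
            continue
    if y == y:
        j = log(y + y)
    else:
        handle(y)
    if depth == 8:
        j = j * (y % 28)
        y = y - j * 29
    else:
        j = depth + 26
    return j

j = j * (y % 28)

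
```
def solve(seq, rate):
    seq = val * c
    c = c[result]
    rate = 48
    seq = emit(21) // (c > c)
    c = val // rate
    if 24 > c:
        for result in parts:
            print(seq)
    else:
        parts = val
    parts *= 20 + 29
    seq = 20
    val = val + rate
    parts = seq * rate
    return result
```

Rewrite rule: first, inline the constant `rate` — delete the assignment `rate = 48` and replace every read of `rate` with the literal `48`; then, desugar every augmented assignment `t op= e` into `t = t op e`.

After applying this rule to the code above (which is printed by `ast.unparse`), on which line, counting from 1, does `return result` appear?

15

Transformed code:
def solve(seq, rate):
    seq = val * c
    c = c[result]
    seq = emit(21) // (c > c)
    c = val // 48
    if 24 > c:
        for result in parts:
            print(seq)
    else:
        parts = val
    parts = parts * (20 + 29)
    seq = 20
    val = val + 48
    parts = seq * 48
    return result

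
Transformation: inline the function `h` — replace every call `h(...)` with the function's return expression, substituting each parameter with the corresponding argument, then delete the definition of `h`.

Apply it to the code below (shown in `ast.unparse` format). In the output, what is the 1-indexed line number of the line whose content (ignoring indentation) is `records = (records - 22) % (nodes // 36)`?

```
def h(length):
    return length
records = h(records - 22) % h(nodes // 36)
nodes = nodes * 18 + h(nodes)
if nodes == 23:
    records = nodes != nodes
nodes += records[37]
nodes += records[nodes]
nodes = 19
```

Transformed code:
records = (records - 22) % (nodes // 36)
nodes = nodes * 18 + nodes
if nodes == 23:
    records = nodes != nodes
nodes += records[37]
nodes += records[nodes]
nodes = 19

1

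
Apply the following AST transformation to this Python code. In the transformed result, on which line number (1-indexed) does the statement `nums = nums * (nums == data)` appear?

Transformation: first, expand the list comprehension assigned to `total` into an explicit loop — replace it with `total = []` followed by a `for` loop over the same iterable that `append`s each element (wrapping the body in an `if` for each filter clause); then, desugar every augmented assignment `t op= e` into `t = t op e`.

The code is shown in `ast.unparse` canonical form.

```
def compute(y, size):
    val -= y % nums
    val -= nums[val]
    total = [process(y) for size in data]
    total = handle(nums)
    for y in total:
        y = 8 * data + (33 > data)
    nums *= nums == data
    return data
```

Transformed code:
def compute(y, size):
    val = val - y % nums
    val = val - nums[val]
    total = []
    for size in data:
        total.append(process(y))
    total = handle(nums)
    for y in total:
        y = 8 * data + (33 > data)
    nums = nums * (nums == data)
    return data

10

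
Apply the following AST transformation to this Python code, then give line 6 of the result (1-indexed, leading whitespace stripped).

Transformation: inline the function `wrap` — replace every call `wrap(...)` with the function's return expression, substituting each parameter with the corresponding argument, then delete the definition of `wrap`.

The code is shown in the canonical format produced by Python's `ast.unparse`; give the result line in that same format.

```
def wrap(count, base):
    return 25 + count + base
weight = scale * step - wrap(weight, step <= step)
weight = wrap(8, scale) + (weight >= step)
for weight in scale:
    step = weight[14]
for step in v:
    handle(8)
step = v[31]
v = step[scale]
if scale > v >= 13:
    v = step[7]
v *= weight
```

handle(8)

Transformed code:
weight = scale * step - (25 + weight + (step <= step))
weight = 25 + 8 + scale + (weight >= step)
for weight in scale:
    step = weight[14]
for step in v:
    handle(8)
step = v[31]
v = step[scale]
if scale > v >= 13:
    v = step[7]
v *= weight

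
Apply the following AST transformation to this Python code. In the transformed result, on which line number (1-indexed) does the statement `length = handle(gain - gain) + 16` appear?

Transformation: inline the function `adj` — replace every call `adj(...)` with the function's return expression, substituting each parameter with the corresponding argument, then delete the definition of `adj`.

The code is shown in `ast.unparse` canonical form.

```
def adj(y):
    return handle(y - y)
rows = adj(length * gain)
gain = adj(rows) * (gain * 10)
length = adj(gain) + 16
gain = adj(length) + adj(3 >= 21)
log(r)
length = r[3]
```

3

Transformed code:
rows = handle(length * gain - length * gain)
gain = handle(rows - rows) * (gain * 10)
length = handle(gain - gain) + 16
gain = handle(length - length) + handle((3 >= 21) - (3 >= 21))
log(r)
length = r[3]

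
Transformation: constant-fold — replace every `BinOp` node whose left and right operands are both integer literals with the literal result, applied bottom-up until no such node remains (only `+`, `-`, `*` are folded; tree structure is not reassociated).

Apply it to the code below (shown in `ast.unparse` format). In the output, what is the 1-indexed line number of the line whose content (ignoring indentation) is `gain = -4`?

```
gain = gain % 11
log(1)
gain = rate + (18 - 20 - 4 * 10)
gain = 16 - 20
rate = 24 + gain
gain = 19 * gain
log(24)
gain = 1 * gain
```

Transformed code:
gain = gain % 11
log(1)
gain = rate + -42
gain = -4
rate = 24 + gain
gain = 19 * gain
log(24)
gain = 1 * gain

4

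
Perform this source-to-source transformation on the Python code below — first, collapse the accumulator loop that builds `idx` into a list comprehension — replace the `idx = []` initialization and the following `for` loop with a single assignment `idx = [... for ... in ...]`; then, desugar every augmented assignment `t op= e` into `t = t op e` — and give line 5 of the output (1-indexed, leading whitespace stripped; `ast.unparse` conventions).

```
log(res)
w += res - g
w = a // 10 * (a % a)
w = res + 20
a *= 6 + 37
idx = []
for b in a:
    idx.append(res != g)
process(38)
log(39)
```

Transformed code:
log(res)
w = w + (res - g)
w = a // 10 * (a % a)
w = res + 20
a = a * (6 + 37)
idx = [res != g for b in a]
process(38)
log(39)

a = a * (6 + 37)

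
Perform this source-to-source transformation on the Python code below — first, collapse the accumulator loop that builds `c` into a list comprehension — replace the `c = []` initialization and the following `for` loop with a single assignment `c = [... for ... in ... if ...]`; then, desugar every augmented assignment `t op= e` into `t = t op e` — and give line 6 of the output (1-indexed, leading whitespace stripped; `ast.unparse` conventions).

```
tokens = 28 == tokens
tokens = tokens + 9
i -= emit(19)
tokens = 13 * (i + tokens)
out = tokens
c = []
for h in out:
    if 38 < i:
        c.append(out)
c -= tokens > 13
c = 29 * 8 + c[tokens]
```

c = [out for h in out if 38 < i]

Transformed code:
tokens = 28 == tokens
tokens = tokens + 9
i = i - emit(19)
tokens = 13 * (i + tokens)
out = tokens
c = [out for h in out if 38 < i]
c = c - (tokens > 13)
c = 29 * 8 + c[tokens]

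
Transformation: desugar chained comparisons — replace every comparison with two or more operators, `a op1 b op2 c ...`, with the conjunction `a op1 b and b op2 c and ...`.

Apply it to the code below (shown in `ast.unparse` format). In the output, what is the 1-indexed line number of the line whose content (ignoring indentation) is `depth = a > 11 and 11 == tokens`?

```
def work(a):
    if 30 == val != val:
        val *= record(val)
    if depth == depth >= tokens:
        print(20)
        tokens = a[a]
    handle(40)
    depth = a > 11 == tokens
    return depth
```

Transformed code:
def work(a):
    if 30 == val and val != val:
        val *= record(val)
    if depth == depth and depth >= tokens:
        print(20)
        tokens = a[a]
    handle(40)
    depth = a > 11 and 11 == tokens
    return depth

8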